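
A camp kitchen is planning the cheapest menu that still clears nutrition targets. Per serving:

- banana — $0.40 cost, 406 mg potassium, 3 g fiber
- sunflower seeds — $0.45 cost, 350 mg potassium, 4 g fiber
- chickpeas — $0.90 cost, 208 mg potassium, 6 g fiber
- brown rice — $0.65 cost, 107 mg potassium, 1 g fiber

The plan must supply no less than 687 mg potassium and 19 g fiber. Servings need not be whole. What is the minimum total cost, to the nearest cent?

banana only: max(687/406, 19/3) = 6.333 servings → $2.53.
sunflower seeds only: max(687/350, 19/4) = 4.75 servings → $2.14.
chickpeas only: max(687/208, 19/6) = 3.303 servings → $2.97.
brown rice only: max(687/107, 19/1) = 19 servings → $12.35.
banana + sunflower seeds: the both-tight solution has a negative serving — not a feasible corner.
banana + chickpeas with both tight: 0.09382 servings and 3.12 servings → $2.85.
banana + brown rice: intersection lies outside the first quadrant.
sunflower seeds + chickpeas with both tight: 0.1341 servings and 3.077 servings → $2.83.
sunflower seeds + brown rice with both targets exact would need a negative amount; discard.
chickpeas + brown rice with both tight: 3.101 servings and 0.3917 servings → $3.05.
The minimum over all feasible corners is $2.14.

$2.14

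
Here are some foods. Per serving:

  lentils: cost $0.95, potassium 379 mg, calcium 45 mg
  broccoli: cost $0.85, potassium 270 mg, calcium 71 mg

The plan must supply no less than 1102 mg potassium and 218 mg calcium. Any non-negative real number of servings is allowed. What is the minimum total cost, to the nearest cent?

Two binding constraints pin down two serving amounts, so the optimal mix uses at most two foods. The candidates are each food alone (scaled to the tighter of potassium/calcium) and each pair with both constraints tight.
lentils only: max(1102/379, 218/45) = 4.844 servings → $4.60.
broccoli only: max(1102/270, 218/71) = 4.081 servings → $3.47.
lentils + broccoli with both tight: 1.313 servings and 2.238 servings → $3.15.
So the least-cost plan costs $3.15.

$3.15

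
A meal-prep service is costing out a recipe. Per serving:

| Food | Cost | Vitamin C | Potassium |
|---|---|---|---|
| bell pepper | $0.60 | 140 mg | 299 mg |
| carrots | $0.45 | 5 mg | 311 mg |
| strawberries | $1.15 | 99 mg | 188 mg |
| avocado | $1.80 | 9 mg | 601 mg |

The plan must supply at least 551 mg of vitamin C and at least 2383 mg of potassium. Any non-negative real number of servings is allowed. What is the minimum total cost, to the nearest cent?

$4.08

The cheapest plan sits at a corner of the feasible region — with two constraints it uses at most two foods.
bell pepper only: max(551/140, 2383/299) = 7.97 servings → $4.78.
carrots only: max(551/5, 2383/311) = 110.2 servings → $49.59.
strawberries only: max(551/99, 2383/188) = 12.68 servings → $14.58.
avocado only: max(551/9, 2383/601) = 61.22 servings → $110.20.
bell pepper + carrots with both tight: 3.792 servings and 4.016 servings → $4.08.
bell pepper + strawberries: intersection lies outside the first quadrant.
bell pepper + avocado with both tight: 3.802 servings and 2.073 servings → $6.01.
carrots + strawberries with both tight: 4.433 servings and 5.342 servings → $8.14.
carrots + avocado: intersection lies outside the first quadrant.
strawberries + avocado with both tight: 5.358 servings and 2.289 servings → $10.28.
The minimum over all feasible corners is $4.08.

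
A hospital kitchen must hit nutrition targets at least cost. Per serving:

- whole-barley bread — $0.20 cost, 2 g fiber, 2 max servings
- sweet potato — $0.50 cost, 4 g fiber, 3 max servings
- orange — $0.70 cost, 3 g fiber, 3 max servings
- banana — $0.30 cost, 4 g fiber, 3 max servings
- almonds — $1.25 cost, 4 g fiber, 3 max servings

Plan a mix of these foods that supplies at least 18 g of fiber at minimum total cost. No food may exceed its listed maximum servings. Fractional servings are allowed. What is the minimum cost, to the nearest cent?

Cost per g of fiber: banana $0.0750, whole-barley bread $0.1000, sweet potato $0.1250, orange $0.2333, almonds $0.3125.
Take 3 servings of banana: +12.0 g fiber for $0.90 (total $0.90, still need 6.0 g).
Take 2 servings of whole-barley bread: +4.0 g fiber for $0.40 (total $1.30, still need 2.0 g).
Take 0.5 servings of sweet potato: +2.0 g fiber for $0.25 (total $1.55, still need 0.0 g).
Filling from the cheapest source first is optimal under one linear minimum: $1.55.

$1.55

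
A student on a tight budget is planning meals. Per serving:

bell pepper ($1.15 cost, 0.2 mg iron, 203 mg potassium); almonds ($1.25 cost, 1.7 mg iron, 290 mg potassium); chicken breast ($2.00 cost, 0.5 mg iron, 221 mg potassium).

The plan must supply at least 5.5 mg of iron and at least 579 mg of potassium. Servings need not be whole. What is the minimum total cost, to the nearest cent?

For a min-cost LP with two ≥-constraints, a basic feasible solution has at most two positive variables.
bell pepper only: max(5.5/0.2, 579/203) = 27.5 servings → $31.62.
almonds only: max(5.5/1.7, 579/290) = 3.235 servings → $4.04.
chicken breast only: max(5.5/0.5, 579/221) = 11 servings → $22.00.
bell pepper + almonds: the both-tight solution has a negative serving — not a feasible corner.
bell pepper + chicken breast: intersection lies outside the first quadrant.
almonds + chicken breast with both targets exact would need a negative amount; discard.
So the least-cost plan costs $4.04.

$4.04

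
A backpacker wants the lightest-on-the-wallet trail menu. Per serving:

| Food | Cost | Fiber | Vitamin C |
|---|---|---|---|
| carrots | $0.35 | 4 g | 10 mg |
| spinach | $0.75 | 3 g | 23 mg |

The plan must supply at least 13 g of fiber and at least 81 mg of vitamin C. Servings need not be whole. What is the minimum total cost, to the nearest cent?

$2.66

With two linear requirements the optimum uses one or two foods; enumerate the corners.
carrots only: max(13/4, 81/10) = 8.1 servings → $2.83.
spinach only: max(13/3, 81/23) = 4.333 servings → $3.25.
carrots + spinach with both tight: 0.9032 servings and 3.129 servings → $2.66.
So the least-cost plan costs $2.66.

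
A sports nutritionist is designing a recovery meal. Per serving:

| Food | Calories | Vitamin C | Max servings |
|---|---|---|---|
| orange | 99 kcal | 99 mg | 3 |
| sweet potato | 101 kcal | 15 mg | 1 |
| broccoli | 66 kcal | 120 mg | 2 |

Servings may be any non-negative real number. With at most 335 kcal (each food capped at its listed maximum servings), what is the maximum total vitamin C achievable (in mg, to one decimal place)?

Vitamin C per kcal: broccoli 1.818, orange 1, sweet potato 0.1485.
Take 2 servings of broccoli: uses 132 kcal, +240.0 mg vitamin C (running total 240.0 mg).
Take 2.051 servings of orange: uses 203 kcal, +203.0 mg vitamin C (running total 443.0 mg).
Greedy by best ratio exhausts the calories allowance optimally: 443.0 mg.

443.0 mg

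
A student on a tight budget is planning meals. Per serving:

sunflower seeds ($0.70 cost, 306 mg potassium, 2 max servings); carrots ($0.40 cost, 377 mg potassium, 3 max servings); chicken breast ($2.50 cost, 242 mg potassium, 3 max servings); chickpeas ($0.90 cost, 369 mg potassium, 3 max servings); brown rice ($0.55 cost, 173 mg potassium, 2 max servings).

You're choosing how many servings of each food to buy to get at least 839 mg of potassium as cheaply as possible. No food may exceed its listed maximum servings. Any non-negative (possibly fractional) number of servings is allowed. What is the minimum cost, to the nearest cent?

$0.89

Cost per mg of potassium: carrots $0.0011, sunflower seeds $0.0023, chickpeas $0.0024, brown rice $0.0032, chicken breast $0.0103.
Take 2.225 servings of carrots: +839.0 mg potassium for $0.89 (total $0.89, still need 0.0 mg).
Greedy by cheapest-per-mg is optimal for a single linear constraint, so the minimum cost is $0.89.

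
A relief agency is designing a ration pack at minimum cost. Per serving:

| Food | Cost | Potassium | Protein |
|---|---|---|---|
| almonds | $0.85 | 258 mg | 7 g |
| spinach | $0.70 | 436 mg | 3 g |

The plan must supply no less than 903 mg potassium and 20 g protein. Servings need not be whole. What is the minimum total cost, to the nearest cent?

$2.60

For a min-cost LP with two ≥-constraints, a basic feasible solution has at most two positive variables.
almonds only: max(903/258, 20/7) = 3.5 servings → $2.98.
spinach only: max(903/436, 20/3) = 6.667 servings → $4.67.
almonds + spinach with both tight: 2.639 servings and 0.5097 servings → $2.60.
So the least-cost plan costs $2.60.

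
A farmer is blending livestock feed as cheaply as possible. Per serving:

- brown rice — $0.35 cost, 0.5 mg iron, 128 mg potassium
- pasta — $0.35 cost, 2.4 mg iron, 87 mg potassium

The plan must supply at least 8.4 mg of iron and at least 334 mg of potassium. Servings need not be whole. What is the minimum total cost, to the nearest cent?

$1.30

For a min-cost LP with two ≥-constraints, a basic feasible solution has at most two positive variables.
brown rice only: max(8.4/0.5, 334/128) = 16.8 servings → $5.88.
pasta only: max(8.4/2.4, 334/87) = 3.839 servings → $1.34.
brown rice + pasta with both tight: 0.2685 servings and 3.444 servings → $1.30.
Cheapest feasible corner: $1.30.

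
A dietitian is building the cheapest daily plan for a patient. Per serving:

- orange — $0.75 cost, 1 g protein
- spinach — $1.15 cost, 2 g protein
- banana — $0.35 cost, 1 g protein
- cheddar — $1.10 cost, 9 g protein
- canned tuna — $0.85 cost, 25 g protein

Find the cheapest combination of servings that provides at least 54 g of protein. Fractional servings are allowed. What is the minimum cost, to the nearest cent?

Cost per g of protein: canned tuna $0.0340, cheddar $0.1222, banana $0.3500, spinach $0.5750, orange $0.7500.
With no serving limits, use only canned tuna: 54 g / 25 g = 2.16 servings × $0.85 = $1.84.

$1.84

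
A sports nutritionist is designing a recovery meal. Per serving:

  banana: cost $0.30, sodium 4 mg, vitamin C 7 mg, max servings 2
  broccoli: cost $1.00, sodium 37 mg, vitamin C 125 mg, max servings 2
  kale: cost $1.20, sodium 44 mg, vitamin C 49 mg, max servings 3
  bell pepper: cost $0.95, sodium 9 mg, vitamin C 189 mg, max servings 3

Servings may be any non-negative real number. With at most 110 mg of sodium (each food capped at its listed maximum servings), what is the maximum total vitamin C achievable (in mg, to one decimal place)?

Vitamin C per mg sodium: bell pepper 21, broccoli 3.378, banana 1.75, kale 1.114.
Take 3 servings of bell pepper: uses 27 mg sodium, +567.0 mg vitamin C (running total 567.0 mg).
Take 2 servings of broccoli: uses 74 mg sodium, +250.0 mg vitamin C (running total 817.0 mg).
Take 2 servings of banana: uses 8 mg sodium, +14.0 mg vitamin C (running total 831.0 mg).
Take 0.02273 servings of kale: uses 1 mg sodium, +1.1 mg vitamin C (running total 832.1 mg).
Greedy by best ratio exhausts the sodium allowance optimally: 832.1 mg.

832.1 mg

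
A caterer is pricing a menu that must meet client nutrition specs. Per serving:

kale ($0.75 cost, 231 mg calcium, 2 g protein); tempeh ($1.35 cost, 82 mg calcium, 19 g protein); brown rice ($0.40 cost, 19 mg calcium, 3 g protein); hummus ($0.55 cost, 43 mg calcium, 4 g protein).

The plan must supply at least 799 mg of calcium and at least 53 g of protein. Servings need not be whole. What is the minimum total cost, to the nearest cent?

$5.32

The cheapest plan sits at a corner of the feasible region — with two constraints it uses at most two foods.
kale only: max(799/231, 53/2) = 26.5 servings → $19.88.
tempeh only: max(799/82, 53/19) = 9.744 servings → $13.15.
brown rice only: max(799/19, 53/3) = 42.05 servings → $16.82.
hummus only: max(799/43, 53/4) = 18.58 servings → $10.22.
kale + tempeh with both tight: 2.564 servings and 2.52 servings → $5.32.
kale + brown rice with both tight: 2.122 servings and 16.25 servings → $8.09.
kale + hummus with both tight: 1.094 servings and 12.7 servings → $7.81.
tempeh + brown rice: the both-tight solution has a negative serving — not a feasible corner.
tempeh + hummus: intersection lies outside the first quadrant.
brown rice + hummus with both targets exact would need a negative amount; discard.
Cheapest feasible corner: $5.32.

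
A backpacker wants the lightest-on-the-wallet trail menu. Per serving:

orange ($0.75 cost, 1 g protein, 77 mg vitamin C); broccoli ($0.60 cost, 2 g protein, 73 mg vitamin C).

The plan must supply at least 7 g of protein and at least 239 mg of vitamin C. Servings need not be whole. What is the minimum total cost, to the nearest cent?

$2.10

orange only: max(7/1, 239/77) = 7 servings → $5.25.
broccoli only: max(7/2, 239/73) = 3.5 servings → $2.10.
orange + broccoli: the both-tight solution has a negative serving — not a feasible corner.
So the least-cost plan costs $2.10.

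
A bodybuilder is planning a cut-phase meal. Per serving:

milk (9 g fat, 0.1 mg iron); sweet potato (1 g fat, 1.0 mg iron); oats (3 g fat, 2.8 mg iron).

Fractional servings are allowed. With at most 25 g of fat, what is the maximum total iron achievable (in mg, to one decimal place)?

25.0 mg

Iron per g fat: sweet potato 1, oats 0.9333, milk 0.01111.
With no serving limits, spend the whole fat allowance on sweet potato: 25 g / 1 g × 1.0 mg = 25.0 mg.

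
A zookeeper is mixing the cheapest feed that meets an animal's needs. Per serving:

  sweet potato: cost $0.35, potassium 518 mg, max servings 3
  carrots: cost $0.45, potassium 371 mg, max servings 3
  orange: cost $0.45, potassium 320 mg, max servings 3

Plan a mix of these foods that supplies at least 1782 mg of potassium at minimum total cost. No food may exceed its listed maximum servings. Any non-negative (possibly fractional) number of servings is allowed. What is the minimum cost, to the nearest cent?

$1.33

Cost per mg of potassium: sweet potato $0.0007, carrots $0.0012, orange $0.0014.
Take 3 servings of sweet potato: +1554.0 mg potassium for $1.05 (total $1.05, still need 228.0 mg).
Take 0.6146 servings of carrots: +228.0 mg potassium for $0.28 (total $1.33, still need 0.0 mg).
Greedy by cheapest-per-mg is optimal for a single linear constraint, so the minimum cost is $1.33.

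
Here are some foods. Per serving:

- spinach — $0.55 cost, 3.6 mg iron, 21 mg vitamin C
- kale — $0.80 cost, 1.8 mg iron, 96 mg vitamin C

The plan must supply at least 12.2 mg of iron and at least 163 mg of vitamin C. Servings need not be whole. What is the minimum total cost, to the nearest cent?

spinach only: max(12.2/3.6, 163/21) = 7.762 servings → $4.27.
kale only: max(12.2/1.8, 163/96) = 6.778 servings → $5.42.
spinach + kale with both tight: 2.852 servings and 1.074 servings → $2.43.
Cheapest feasible corner: $2.43.

$2.43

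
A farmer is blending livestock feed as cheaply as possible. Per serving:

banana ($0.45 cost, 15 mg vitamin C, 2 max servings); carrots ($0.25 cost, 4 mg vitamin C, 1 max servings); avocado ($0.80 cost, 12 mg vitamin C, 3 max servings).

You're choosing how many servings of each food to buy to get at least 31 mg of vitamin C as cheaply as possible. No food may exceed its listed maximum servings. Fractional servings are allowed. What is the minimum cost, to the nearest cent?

$0.96

Cost per mg of vitamin C: banana $0.0300, carrots $0.0625, avocado $0.0667.
Take 2 servings of banana: +30.0 mg vitamin C for $0.90 (total $0.90, still need 1.0 mg).
Take 0.25 servings of carrots: +1.0 mg vitamin C for $0.06 (total $0.96, still need 0.0 mg).
Greedy by cheapest-per-mg is optimal for a single linear constraint, so the minimum cost is $0.96.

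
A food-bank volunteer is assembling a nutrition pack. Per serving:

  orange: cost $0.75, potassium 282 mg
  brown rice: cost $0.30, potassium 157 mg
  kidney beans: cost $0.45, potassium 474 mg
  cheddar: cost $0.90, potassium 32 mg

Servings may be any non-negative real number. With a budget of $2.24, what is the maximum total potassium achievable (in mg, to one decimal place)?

Potassium per dollar: kidney beans 1053, brown rice 523.3, orange 376, cheddar 35.56.
With no serving limits, spend the whole cost allowance on kidney beans: $2.24 / $0.45 × 474 mg = 2359.5 mg.

2359.5 mg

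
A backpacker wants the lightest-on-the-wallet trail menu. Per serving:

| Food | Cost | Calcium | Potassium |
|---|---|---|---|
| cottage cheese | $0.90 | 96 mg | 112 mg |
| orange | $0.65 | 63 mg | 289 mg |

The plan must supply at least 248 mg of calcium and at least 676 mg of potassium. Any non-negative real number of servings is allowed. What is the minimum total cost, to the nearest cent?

cottage cheese only: max(248/96, 676/112) = 6.036 servings → $5.43.
orange only: max(248/63, 676/289) = 3.937 servings → $2.56.
cottage cheese + orange with both tight: 1.406 servings and 1.794 servings → $2.43.
Cheapest feasible corner: $2.43.

$2.43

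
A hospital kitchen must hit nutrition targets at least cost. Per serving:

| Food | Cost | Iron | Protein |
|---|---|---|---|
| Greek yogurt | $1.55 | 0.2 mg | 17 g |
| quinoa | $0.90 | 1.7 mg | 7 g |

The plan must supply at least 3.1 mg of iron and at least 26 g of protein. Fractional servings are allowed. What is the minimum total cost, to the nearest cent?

For a min-cost LP with two ≥-constraints, a basic feasible solution has at most two positive variables.
Greek yogurt only: max(3.1/0.2, 26/17) = 15.5 servings → $24.02.
quinoa only: max(3.1/1.7, 26/7) = 3.714 servings → $3.34.
Greek yogurt + quinoa with both tight: 0.8182 servings and 1.727 servings → $2.82.
Cheapest feasible corner: $2.82.

$2.82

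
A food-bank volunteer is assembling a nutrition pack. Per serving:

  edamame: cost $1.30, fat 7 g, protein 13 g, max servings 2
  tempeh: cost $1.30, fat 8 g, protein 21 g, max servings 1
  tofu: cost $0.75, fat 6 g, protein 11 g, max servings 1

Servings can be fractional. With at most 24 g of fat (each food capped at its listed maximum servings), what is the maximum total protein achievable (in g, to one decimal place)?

Protein per g fat: tempeh 2.625, edamame 1.857, tofu 1.833.
Take 1 serving of tempeh: uses 8 g fat, +21.0 g protein (running total 21.0 g).
Take 2 servings of edamame: uses 14 g fat, +26.0 g protein (running total 47.0 g).
Take 0.3333 servings of tofu: uses 2 g fat, +3.7 g protein (running total 50.7 g).
Filling greedily by protein-per-g fat is optimal for one linear limit, giving 50.7 g.

50.7 g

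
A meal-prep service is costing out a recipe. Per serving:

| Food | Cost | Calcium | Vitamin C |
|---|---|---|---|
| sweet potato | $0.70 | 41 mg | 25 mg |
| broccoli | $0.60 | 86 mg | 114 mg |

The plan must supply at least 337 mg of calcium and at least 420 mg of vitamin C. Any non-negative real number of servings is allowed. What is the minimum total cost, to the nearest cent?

$2.35

Compare the cost at each extreme point of the feasible region.
sweet potato only: max(337/41, 420/25) = 16.8 servings → $11.76.
broccoli only: max(337/86, 420/114) = 3.919 servings → $2.35.
sweet potato + broccoli with both tight: 0.9105 servings and 3.485 servings → $2.73.
The minimum over all feasible corners is $2.35.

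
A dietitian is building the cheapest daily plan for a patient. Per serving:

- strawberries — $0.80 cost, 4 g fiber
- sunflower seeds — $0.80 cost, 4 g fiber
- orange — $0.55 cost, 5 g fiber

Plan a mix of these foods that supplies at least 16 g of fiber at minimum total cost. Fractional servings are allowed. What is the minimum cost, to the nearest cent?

Cost per g of fiber: orange $0.1100, strawberries $0.2000, sunflower seeds $0.2000.
With no serving limits, use only orange: 16 g / 5 g = 3.2 servings × $0.55 = $1.76.

$1.76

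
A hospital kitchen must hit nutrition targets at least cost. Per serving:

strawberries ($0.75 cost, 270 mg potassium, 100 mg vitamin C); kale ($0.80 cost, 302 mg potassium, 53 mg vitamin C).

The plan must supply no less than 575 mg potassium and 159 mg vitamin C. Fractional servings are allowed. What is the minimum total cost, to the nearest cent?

Two binding constraints pin down two serving amounts, so the optimal mix uses at most two foods. The candidates are each food alone (scaled to the tighter of potassium/vitamin C) and each pair with both constraints tight.
strawberries only: max(575/270, 159/100) = 2.13 servings → $1.60.
kale only: max(575/302, 159/53) = 3 servings → $2.40.
strawberries + kale with both tight: 1.104 servings and 0.9169 servings → $1.56.
So the least-cost plan costs $1.56.

$1.56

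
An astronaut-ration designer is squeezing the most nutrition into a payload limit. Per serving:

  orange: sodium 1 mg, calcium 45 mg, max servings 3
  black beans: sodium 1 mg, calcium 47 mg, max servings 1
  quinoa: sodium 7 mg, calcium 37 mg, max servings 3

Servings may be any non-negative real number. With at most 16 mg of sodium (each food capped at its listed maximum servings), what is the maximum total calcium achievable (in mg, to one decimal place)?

Calcium per mg sodium: black beans 47, orange 45, quinoa 5.286.
Take 1 serving of black beans: uses 1 mg sodium, +47.0 mg calcium (running total 47.0 mg).
Take 3 servings of orange: uses 3 mg sodium, +135.0 mg calcium (running total 182.0 mg).
Take 1.714 servings of quinoa: uses 12 mg sodium, +63.4 mg calcium (running total 245.4 mg).
Filling greedily by calcium-per-mg sodium is optimal for one linear limit, giving 245.4 mg.

245.4 mg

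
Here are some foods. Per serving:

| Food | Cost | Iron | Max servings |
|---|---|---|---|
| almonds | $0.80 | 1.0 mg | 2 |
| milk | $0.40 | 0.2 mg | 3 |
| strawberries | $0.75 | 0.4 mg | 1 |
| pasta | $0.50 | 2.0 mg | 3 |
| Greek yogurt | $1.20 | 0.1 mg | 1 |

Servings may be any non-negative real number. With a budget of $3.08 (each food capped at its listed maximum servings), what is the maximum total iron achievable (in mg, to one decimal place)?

8.0 mg

Iron per dollar: pasta 4, almonds 1.25, strawberries 0.5333, milk 0.5, Greek yogurt 0.08333.
Take 3 servings of pasta: spends $1.50, +6.0 mg iron (running total 6.0 mg).
Take 1.975 servings of almonds: spends $1.58, +2.0 mg iron (running total 8.0 mg).
Greedy by best ratio exhausts the cost allowance optimally: 8.0 mg.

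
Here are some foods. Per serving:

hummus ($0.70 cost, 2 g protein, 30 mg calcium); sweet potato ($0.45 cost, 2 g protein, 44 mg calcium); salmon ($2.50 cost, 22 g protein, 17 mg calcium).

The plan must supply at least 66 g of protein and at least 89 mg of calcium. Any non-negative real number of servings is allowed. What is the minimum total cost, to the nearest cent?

With two linear requirements the optimum uses one or two foods; enumerate the corners.
hummus only: max(66/2, 89/30) = 33 servings → $23.10.
sweet potato only: max(66/2, 89/44) = 33 servings → $14.85.
salmon only: max(66/22, 89/17) = 5.235 servings → $13.09.
hummus + sweet potato with both targets exact would need a negative amount; discard.
hummus + salmon with both tight: 1.335 servings and 2.879 servings → $8.13.
sweet potato + salmon with both tight: 0.8951 servings and 2.919 servings → $7.70.
So the least-cost plan costs $7.70.

$7.70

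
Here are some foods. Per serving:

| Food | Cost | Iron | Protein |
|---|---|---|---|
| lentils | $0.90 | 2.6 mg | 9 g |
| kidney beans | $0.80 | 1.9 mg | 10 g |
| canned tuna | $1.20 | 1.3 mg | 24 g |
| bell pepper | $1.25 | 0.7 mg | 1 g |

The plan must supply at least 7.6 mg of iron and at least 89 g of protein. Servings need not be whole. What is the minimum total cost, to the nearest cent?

$5.04

Compare the cost at each extreme point of the feasible region.
lentils only: max(7.6/2.6, 89/9) = 9.889 servings → $8.90.
kidney beans only: max(7.6/1.9, 89/10) = 8.9 servings → $7.12.
canned tuna only: max(7.6/1.3, 89/24) = 5.846 servings → $7.02.
bell pepper only: max(7.6/0.7, 89/1) = 89 servings → $111.25.
lentils + kidney beans: intersection lies outside the first quadrant.
lentils + canned tuna with both tight: 1.316 servings and 3.215 servings → $5.04.
lentils + bell pepper: intersection lies outside the first quadrant.
kidney beans + canned tuna with both tight: 2.046 servings and 2.856 servings → $5.06.
kidney beans + bell pepper: intersection lies outside the first quadrant.
canned tuna + bell pepper with both tight: 3.529 servings and 4.303 servings → $9.61.
The minimum over all feasible corners is $5.04.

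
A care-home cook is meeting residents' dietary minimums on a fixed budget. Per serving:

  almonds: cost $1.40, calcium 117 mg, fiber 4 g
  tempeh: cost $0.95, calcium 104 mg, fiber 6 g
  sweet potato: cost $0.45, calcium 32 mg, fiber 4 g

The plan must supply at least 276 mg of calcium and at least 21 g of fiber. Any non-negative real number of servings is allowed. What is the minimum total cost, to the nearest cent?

$2.89

Check every corner: each single food scaled to meet both minima, and each pair solved so both constraints bind.
almonds only: max(276/117, 21/4) = 5.25 servings → $7.35.
tempeh only: max(276/104, 21/6) = 3.5 servings → $3.33.
sweet potato only: max(276/32, 21/4) = 8.625 servings → $3.88.
almonds + tempeh: intersection lies outside the first quadrant.
almonds + sweet potato with both tight: 1.271 servings and 3.979 servings → $3.57.
tempeh + sweet potato with both tight: 1.929 servings and 2.357 servings → $2.89.
So the least-cost plan costs $2.89.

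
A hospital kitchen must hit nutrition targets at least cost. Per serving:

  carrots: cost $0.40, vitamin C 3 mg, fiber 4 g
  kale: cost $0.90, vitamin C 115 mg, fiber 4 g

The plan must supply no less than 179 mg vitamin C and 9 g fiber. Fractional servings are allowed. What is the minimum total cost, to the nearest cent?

$1.67

For a min-cost LP with two ≥-constraints, a basic feasible solution has at most two positive variables.
carrots only: max(179/3, 9/4) = 59.67 servings → $23.87.
kale only: max(179/115, 9/4) = 2.25 servings → $2.02.
carrots + kale with both tight: 0.7121 servings and 1.538 servings → $1.67.
So the least-cost plan costs $1.67.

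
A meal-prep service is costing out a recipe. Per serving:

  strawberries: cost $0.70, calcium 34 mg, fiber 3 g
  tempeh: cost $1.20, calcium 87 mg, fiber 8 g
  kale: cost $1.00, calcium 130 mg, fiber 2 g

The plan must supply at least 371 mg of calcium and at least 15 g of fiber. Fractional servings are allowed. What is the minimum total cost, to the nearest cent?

$3.59

With two linear requirements the optimum uses one or two foods; enumerate the corners.
strawberries only: max(371/34, 15/3) = 10.91 servings → $7.64.
tempeh only: max(371/87, 15/8) = 4.264 servings → $5.12.
kale only: max(371/130, 15/2) = 7.5 servings → $7.50.
strawberries + tempeh: the both-tight solution has a negative serving — not a feasible corner.
strawberries + kale with both tight: 3.752 servings and 1.873 servings → $4.50.
tempeh + kale with both tight: 1.395 servings and 1.92 servings → $3.59.
The minimum over all feasible corners is $3.59.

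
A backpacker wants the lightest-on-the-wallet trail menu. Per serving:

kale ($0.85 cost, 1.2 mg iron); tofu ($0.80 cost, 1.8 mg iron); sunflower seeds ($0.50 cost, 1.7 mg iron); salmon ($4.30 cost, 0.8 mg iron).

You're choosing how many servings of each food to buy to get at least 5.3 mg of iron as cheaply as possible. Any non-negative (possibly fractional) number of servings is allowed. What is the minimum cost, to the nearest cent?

$1.56

Cost per mg of iron: sunflower seeds $0.2941, tofu $0.4444, kale $0.7083, salmon $5.3750.
With no serving limits, use only sunflower seeds: 5.3 mg / 1.7 mg = 3.118 servings × $0.50 = $1.56.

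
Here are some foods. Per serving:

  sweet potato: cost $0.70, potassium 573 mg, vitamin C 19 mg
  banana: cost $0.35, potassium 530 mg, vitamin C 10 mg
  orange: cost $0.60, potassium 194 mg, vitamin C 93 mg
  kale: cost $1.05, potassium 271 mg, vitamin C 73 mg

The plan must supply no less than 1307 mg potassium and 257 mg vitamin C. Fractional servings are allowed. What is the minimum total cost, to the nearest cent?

$2.09

At the optimum either one food covers both requirements or two foods hit both targets exactly; no other combination can be cheaper.
sweet potato only: max(1307/573, 257/19) = 13.53 servings → $9.47.
banana only: max(1307/530, 257/10) = 25.7 servings → $8.99.
orange only: max(1307/194, 257/93) = 6.737 servings → $4.04.
kale only: max(1307/271, 257/73) = 4.823 servings → $5.06.
sweet potato + banana with both targets exact would need a negative amount; discard.
sweet potato + orange with both tight: 1.445 servings and 2.468 servings → $2.49.
sweet potato + kale with both tight: 0.7024 servings and 3.338 servings → $4.00.
banana + orange with both tight: 1.514 servings and 2.601 servings → $2.09.
banana + kale with both tight: 0.7161 servings and 3.422 servings → $3.84.
orange + kale with both targets exact would need a negative amount; discard.
The minimum over all feasible corners is $2.09.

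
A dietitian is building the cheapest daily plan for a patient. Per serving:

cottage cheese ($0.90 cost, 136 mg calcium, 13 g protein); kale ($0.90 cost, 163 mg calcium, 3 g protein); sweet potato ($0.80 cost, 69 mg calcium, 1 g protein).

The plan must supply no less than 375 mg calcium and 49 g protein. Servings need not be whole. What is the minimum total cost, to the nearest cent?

cottage cheese only: max(375/136, 49/13) = 3.769 servings → $3.39.
kale only: max(375/163, 49/3) = 16.33 servings → $14.70.
sweet potato only: max(375/69, 49/1) = 49 servings → $39.20.
cottage cheese + kale with both targets exact would need a negative amount; discard.
cottage cheese + sweet potato: intersection lies outside the first quadrant.
kale + sweet potato with both targets exact would need a negative amount; discard.
So the least-cost plan costs $3.39.

$3.39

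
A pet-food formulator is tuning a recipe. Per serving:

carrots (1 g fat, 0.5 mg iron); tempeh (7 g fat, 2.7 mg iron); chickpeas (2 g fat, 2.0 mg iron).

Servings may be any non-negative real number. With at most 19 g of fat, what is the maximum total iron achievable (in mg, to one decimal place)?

19.0 mg

Iron per g fat: chickpeas 1, carrots 0.5, tempeh 0.3857.
With no serving limits, spend the whole fat allowance on chickpeas: 19 g / 2 g × 2.0 mg = 19.0 mg.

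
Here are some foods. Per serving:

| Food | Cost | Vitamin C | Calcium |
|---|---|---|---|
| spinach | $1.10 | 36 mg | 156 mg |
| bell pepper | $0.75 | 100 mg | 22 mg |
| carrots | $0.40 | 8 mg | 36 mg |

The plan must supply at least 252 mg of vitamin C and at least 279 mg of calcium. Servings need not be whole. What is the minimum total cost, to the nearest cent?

$3.14

The cheapest plan sits at a corner of the feasible region — with two constraints it uses at most two foods.
spinach only: max(252/36, 279/156) = 7 servings → $7.70.
bell pepper only: max(252/100, 279/22) = 12.68 servings → $9.51.
carrots only: max(252/8, 279/36) = 31.5 servings → $12.60.
spinach + bell pepper with both tight: 1.51 servings and 1.976 servings → $3.14.
spinach + carrots with both targets exact would need a negative amount; discard.
bell pepper + carrots with both tight: 1.998 servings and 6.529 servings → $4.11.
Cheapest feasible corner: $3.14.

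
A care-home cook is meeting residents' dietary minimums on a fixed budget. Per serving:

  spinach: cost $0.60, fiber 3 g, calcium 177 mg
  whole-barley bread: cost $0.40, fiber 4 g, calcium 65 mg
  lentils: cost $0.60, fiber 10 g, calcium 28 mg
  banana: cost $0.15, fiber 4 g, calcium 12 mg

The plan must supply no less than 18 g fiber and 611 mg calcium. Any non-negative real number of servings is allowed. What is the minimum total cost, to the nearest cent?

$2.29

The cheapest plan sits at a corner of the feasible region — with two constraints it uses at most two foods.
spinach only: max(18/3, 611/177) = 6 servings → $3.60.
whole-barley bread only: max(18/4, 611/65) = 9.4 servings → $3.76.
lentils only: max(18/10, 611/28) = 21.82 servings → $13.09.
banana only: max(18/4, 611/12) = 50.92 servings → $7.64.
spinach + whole-barley bread with both tight: 2.483 servings and 2.637 servings → $2.55.
spinach + lentils with both tight: 3.325 servings and 0.8025 servings → $2.48.
spinach + banana with both tight: 3.315 servings and 2.013 servings → $2.29.
whole-barley bread + lentils: the both-tight solution has a negative serving — not a feasible corner.
whole-barley bread + banana: the both-tight solution has a negative serving — not a feasible corner.
lentils + banana: intersection lies outside the first quadrant.
Cheapest feasible corner: $2.29.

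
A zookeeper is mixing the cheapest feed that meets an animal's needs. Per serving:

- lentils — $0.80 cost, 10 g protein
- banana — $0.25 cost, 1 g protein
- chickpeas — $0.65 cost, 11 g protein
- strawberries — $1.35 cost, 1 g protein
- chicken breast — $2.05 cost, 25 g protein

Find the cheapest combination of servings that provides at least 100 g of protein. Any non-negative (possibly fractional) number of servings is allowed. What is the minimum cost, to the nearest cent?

Cost per g of protein: chickpeas $0.0591, lentils $0.0800, chicken breast $0.0820, banana $0.2500, strawberries $1.3500.
With no serving limits, use only chickpeas: 100 g / 11 g = 9.091 servings × $0.65 = $5.91.

$5.91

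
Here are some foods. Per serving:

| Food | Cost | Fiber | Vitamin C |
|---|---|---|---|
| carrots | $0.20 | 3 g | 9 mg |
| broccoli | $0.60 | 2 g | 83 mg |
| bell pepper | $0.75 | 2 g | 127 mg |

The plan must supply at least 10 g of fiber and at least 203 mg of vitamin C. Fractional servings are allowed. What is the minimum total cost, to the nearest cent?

$1.55

A basic optimal solution has at most two foods positive. Try each food alone and each pair with both targets met exactly.
carrots only: max(10/3, 203/9) = 22.56 servings → $4.51.
broccoli only: max(10/2, 203/83) = 5 servings → $3.00.
bell pepper only: max(10/2, 203/127) = 5 servings → $3.75.
carrots + broccoli with both tight: 1.835 servings and 2.247 servings → $1.72.
carrots + bell pepper with both tight: 2.38 servings and 1.43 servings → $1.55.
broccoli + bell pepper: the both-tight solution has a negative serving — not a feasible corner.
The minimum over all feasible corners is $1.55.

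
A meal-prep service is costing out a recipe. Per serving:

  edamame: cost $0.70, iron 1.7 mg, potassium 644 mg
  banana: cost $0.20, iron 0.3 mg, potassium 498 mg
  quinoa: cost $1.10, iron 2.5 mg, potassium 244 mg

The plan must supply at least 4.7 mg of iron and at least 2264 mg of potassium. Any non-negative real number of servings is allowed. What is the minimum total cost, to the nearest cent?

This is a tiny linear program; its minimum lies at a vertex of the feasible set. List the vertices and price them.
edamame only: max(4.7/1.7, 2264/644) = 3.516 servings → $2.46.
banana only: max(4.7/0.3, 2264/498) = 15.67 servings → $3.13.
quinoa only: max(4.7/2.5, 2264/244) = 9.279 servings → $10.21.
edamame + banana with both tight: 2.543 servings and 1.258 servings → $2.03.
edamame + quinoa: the both-tight solution has a negative serving — not a feasible corner.
banana + quinoa with both tight: 3.852 servings and 1.418 servings → $2.33.
So the least-cost plan costs $2.03.

$2.03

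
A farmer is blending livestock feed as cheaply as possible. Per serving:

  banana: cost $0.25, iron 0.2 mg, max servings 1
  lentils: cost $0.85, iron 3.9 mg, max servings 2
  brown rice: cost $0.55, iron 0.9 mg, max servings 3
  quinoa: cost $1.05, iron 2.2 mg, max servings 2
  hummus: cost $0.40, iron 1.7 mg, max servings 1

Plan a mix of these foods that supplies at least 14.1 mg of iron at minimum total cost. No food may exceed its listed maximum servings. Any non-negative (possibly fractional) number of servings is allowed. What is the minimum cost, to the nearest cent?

Cost per mg of iron: lentils $0.2179, hummus $0.2353, quinoa $0.4773, brown rice $0.6111, banana $1.2500.
Take 2 servings of lentils: +7.8 mg iron for $1.70 (total $1.70, still need 6.3 mg).
Take 1 serving of hummus: +1.7 mg iron for $0.40 (total $2.10, still need 4.6 mg).
Take 2 servings of quinoa: +4.4 mg iron for $2.10 (total $4.20, still need 0.2 mg).
Take 0.2222 servings of brown rice: +0.2 mg iron for $0.12 (total $4.32, still need 0.0 mg).
Filling from the cheapest source first is optimal under one linear minimum: $4.32.

$4.32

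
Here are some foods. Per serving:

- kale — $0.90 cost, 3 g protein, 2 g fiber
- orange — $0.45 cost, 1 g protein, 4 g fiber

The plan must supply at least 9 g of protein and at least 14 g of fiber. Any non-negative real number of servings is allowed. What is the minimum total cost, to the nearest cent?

$3.06

An LP optimum is at a vertex; with two nutrient constraints at most two foods are used. Check each candidate.
kale only: max(9/3, 14/2) = 7 servings → $6.30.
orange only: max(9/1, 14/4) = 9 servings → $4.05.
kale + orange with both tight: 2.2 servings and 2.4 servings → $3.06.
So the least-cost plan costs $3.06.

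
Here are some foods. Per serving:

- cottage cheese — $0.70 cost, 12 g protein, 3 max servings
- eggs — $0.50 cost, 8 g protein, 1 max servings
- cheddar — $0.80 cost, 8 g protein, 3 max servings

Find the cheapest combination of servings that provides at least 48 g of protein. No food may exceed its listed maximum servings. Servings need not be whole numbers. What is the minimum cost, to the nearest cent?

$3.00

Cost per g of protein: cottage cheese $0.0583, eggs $0.0625, cheddar $0.1000.
Take 3 servings of cottage cheese: +36.0 g protein for $2.10 (total $2.10, still need 12.0 g).
Take 1 serving of eggs: +8.0 g protein for $0.50 (total $2.60, still need 4.0 g).
Take 0.5 servings of cheddar: +4.0 g protein for $0.40 (total $3.00, still need 0.0 g).
Filling from the cheapest source first is optimal under one linear minimum: $3.00.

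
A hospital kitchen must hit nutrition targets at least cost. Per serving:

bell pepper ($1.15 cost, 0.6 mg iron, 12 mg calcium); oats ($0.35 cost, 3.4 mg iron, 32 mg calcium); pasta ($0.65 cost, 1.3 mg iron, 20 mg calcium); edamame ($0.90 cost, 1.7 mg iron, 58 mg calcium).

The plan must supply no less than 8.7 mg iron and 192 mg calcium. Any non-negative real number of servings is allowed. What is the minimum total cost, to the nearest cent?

Two binding constraints pin down two serving amounts, so the optimal mix uses at most two foods. The candidates are each food alone (scaled to the tighter of iron/calcium) and each pair with both constraints tight.
bell pepper only: max(8.7/0.6, 192/12) = 16 servings → $18.40.
oats only: max(8.7/3.4, 192/32) = 6 servings → $2.10.
pasta only: max(8.7/1.3, 192/20) = 9.6 servings → $6.24.
edamame only: max(8.7/1.7, 192/58) = 5.118 servings → $4.61.
bell pepper + oats: the both-tight solution has a negative serving — not a feasible corner.
bell pepper + pasta with both targets exact would need a negative amount; discard.
bell pepper + edamame with both tight: 12.38 servings and 0.75 servings → $14.91.
oats + pasta with both targets exact would need a negative amount; discard.
oats + edamame with both tight: 1.248 servings and 2.622 servings → $2.80.
pasta + edamame with both tight: 4.304 servings and 1.826 servings → $4.44.
Cheapest feasible corner: $2.10.

$2.10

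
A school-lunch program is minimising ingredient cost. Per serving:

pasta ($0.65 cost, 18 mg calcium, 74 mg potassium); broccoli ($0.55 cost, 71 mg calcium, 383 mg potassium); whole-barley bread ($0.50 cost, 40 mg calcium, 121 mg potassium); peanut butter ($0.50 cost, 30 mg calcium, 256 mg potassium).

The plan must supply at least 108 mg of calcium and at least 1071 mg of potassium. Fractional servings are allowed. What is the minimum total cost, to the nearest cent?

$1.54

An LP optimum is at a vertex; with two nutrient constraints at most two foods are used. Check each candidate.
pasta only: max(108/18, 1071/74) = 14.47 servings → $9.41.
broccoli only: max(108/71, 1071/383) = 2.796 servings → $1.54.
whole-barley bread only: max(108/40, 1071/121) = 8.851 servings → $4.43.
peanut butter only: max(108/30, 1071/256) = 4.184 servings → $2.09.
pasta + broccoli: the both-tight solution has a negative serving — not a feasible corner.
pasta + whole-barley bread: intersection lies outside the first quadrant.
pasta + peanut butter: the both-tight solution has a negative serving — not a feasible corner.
broccoli + whole-barley bread: intersection lies outside the first quadrant.
broccoli + peanut butter: the both-tight solution has a negative serving — not a feasible corner.
whole-barley bread + peanut butter with both targets exact would need a negative amount; discard.
The minimum over all feasible corners is $1.54.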